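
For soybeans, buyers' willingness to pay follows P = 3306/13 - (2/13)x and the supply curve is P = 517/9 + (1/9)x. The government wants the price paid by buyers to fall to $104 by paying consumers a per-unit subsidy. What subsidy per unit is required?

Required subsidy s = $62 per unit

At a buyer price of 104, quantity demanded is 1653 − 6.5·104 = 977.
Sellers supply 977 only when they receive Ps = 517/9 + (1/9)·977 = 166.
s = Ps − Pb = 166 − 104 = 62.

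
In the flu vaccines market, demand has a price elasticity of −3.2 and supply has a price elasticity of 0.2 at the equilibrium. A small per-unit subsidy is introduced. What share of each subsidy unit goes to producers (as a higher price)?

Producer share = 16/17

For a small subsidy around the equilibrium, the benefit split depends on the relative slopes, which at a point are proportional to the elasticities.
Buyer share = εs/(εs + |εd|) = 0.2/(0.2 + 3.2) = 1/17; seller share = |εd|/(εs + |εd|) = 16/17.
So producers capture 16/17 of the subsidy.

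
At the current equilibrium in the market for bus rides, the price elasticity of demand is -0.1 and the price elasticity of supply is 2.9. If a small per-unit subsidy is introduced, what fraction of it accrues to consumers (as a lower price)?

For a small subsidy around the equilibrium, the benefit split depends on the relative slopes, which at a point are proportional to the elasticities.
Buyer share = εs/(εs + |εd|) = 2.9/(2.9 + 0.1) = 29/30; seller share = |εd|/(εs + |εd|) = 1/30.

Consumer share = 29/30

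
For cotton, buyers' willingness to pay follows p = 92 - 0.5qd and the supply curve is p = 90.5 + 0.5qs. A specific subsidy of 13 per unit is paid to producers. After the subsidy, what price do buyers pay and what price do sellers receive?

Buyers pay 84.75; sellers receive 97.75

Pre-subsidy: 92 - 0.5q = 90.5 + 0.5q gives q* = 1.5 and p* = 91.25.
With the subsidy, sellers receive ps = pb + 13 for each unit, where pb is the price buyers pay.
On the curves, pb = 92 - 0.5q and ps = 90.5 + 0.5q; the wedge ps − pb = 13 gives 90.5 + 0.5q − (92 - 0.5q) = 13, so q' = 14.5.
Then pb = 92 − 0.5·14.5 = 84.75 and ps = 90.5 + 0.5·14.5 = 97.75.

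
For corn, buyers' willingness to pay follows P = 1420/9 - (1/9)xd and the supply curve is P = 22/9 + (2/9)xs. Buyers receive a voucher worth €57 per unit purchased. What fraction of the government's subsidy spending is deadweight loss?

DWL / government spending = 171/1274

Pre-subsidy: 1420/9 - (1/9)x = 22/9 + (2/9)x gives x* = 466 and P* = 106.
With the rebate, buyers effectively pay Pb = Ps − 57, where Ps is the price sellers receive.
On the curves, Pb = 1420/9 - (1/9)x and Ps = 22/9 + (2/9)x; the wedge Ps − Pb = 57 gives 22/9 + (2/9)x − (1420/9 - (1/9)x) = 57, so x' = 637.
Then Pb = 1420/9 − (1/9)·637 = 87 and Ps = 22/9 + (2/9)·637 = 144.
ΔCS = ½(466 + 637)(106 − 87) = 10478.5; ΔPS = ½(466 + 637)(144 − 106) = 20957.
Government spending = 57 × 637 = 36309.
DWL = ½ × 57 × (637 − 466) = 4873.5; fraction = 4873.5 / 36309 = 171/1274.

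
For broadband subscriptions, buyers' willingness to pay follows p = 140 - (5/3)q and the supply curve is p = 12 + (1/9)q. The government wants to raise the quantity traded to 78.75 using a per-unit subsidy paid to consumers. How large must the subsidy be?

Required subsidy s = 12 per unit

At q = 78.75, from the demand curve buyers pay pb = 140 − (5/3)·78.75 = 8.75; from the supply curve sellers need ps = 12 + (1/9)·78.75 = 20.75.
The subsidy must fill the gap: s = ps − pb = 20.75 − 8.75 = 12.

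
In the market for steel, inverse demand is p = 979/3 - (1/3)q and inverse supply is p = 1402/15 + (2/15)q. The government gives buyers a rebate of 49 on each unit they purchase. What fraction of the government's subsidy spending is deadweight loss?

DWL / government spending = 105/1208

Pre-subsidy: 979/3 - (1/3)q = 1402/15 + (2/15)q gives q* = 499 and p* = 160.
With the rebate, buyers effectively pay pb = ps − 49, where ps is the price sellers receive.
On the curves, pb = 979/3 - (1/3)q and ps = 1402/15 + (2/15)q; the wedge ps − pb = 49 gives 1402/15 + (2/15)q − (979/3 - (1/3)q) = 49, so q' = 604.
Then pb = 979/3 − (1/3)·604 = 125 and ps = 1402/15 + (2/15)·604 = 174.
ΔCS = ½(499 + 604)(160 − 125) = 19302.5; ΔPS = ½(499 + 604)(174 − 160) = 7721.
Government spending = 49 × 604 = 29596.
DWL = ½ × 49 × (604 − 499) = 2572.5; fraction = 2572.5 / 29596 = 105/1208.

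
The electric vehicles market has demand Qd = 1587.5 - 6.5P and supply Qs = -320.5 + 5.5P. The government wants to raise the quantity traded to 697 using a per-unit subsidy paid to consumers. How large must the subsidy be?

At Q = 697, invert demand for the buyer price: Pb = (1587.5 − 697)/6.5 = 137; invert supply for the seller price: Ps = (697 − (-320.5))/5.5 = 185.
The subsidy must fill the gap: s = Ps − Pb = 185 − 137 = 48.

Required subsidy s = 48 per unit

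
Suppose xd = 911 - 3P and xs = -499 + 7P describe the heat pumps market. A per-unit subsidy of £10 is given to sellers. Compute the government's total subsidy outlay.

Government cost = £5090

Pre-subsidy: 911 - 3P = -499 + 7P gives P* = 141, x* = 488.
With the subsidy, sellers receive Ps = Pb + 10 for each unit, where Pb is the price buyers pay.
Supply in terms of Pb becomes xs = -499 + 7(Pb + 10) = -429 + 7Pb. Setting this equal to demand: 911 - 3Pb = -429 + 7Pb, so Pb = 134.
Sellers receive Ps = 134 + 10 = 144; x' = 911 − 3·134 = 509.
Government outlay = subsidy × quantity = 10 × 509 = 5090.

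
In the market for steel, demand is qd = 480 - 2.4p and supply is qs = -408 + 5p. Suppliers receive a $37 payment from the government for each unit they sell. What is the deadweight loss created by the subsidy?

Deadweight loss = $1110

Pre-subsidy: 480 - 2.4p = -408 + 5p gives p* = 120, q* = 192.
With the subsidy, sellers receive ps = pb + 37 for each unit, where pb is the price buyers pay.
Supply in terms of pb becomes qs = -408 + 5(pb + 37) = -223 + 5pb. Setting this equal to demand: 480 - 2.4pb = -223 + 5pb, so pb = 95.
Sellers receive ps = 95 + 37 = 132; q' = 480 − 2.4·95 = 252.
The subsidy expands output by 252 − 192 = 60 past the efficient level; on those units the gap between marginal cost and willingness to pay runs from 0 up to 37.
DWL = ½ × 37 × 60 = 1110.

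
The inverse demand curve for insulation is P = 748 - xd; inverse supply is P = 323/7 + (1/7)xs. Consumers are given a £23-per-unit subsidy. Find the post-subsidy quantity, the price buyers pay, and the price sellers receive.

x' = 634.25; buyers pay £113.75; sellers receive £136.75

Pre-subsidy: 748 - x = 323/7 + (1/7)x gives x* = 614.125 and P* = 133.875.
With the rebate, buyers effectively pay Pb = Ps − 23, where Ps is the price sellers receive.
On the curves, Pb = 748 - x and Ps = 323/7 + (1/7)x; the wedge Ps − Pb = 23 gives 323/7 + (1/7)x − (748 - x) = 23, so x' = 634.25.
Then Pb = 748 − 1·634.25 = 113.75 and Ps = 323/7 + (1/7)·634.25 = 136.75.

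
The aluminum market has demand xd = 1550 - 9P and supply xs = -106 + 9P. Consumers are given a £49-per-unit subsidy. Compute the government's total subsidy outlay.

Government cost = £46182.5

Pre-subsidy: 1550 - 9P = -106 + 9P gives P* = 92, x* = 722.
With the rebate, buyers effectively pay Pb = Ps − 49, where Ps is the price sellers receive.
Demand in terms of Ps becomes xd = 1550 − 9(Ps − 49) = 1991 - 9Ps. Setting this equal to supply: 1991 - 9Ps = -106 + 9Ps, so Ps = 116.5.
Buyers pay Pb = 116.5 − 49 = 67.5; x' = -106 + 9·116.5 = 942.5.
Government outlay = subsidy × quantity = 49 × 942.5 = 46182.5.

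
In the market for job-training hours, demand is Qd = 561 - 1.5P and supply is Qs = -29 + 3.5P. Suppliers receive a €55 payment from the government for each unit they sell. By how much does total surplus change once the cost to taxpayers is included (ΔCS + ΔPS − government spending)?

Pre-subsidy: 561 - 1.5P = -29 + 3.5P gives P* = 118, Q* = 384.
With the subsidy, sellers receive Ps = Pb + 55 for each unit, where Pb is the price buyers pay.
Supply in terms of Pb becomes Qs = -29 + 3.5(Pb + 55) = 163.5 + 3.5Pb. Setting this equal to demand: 561 - 1.5Pb = 163.5 + 3.5Pb, so Pb = 79.5.
Sellers receive Ps = 79.5 + 55 = 134.5; Q' = 561 − 1.5·79.5 = 441.75.
ΔCS = ½(384 + 441.75)(118 − 79.5) = 15895.6875; ΔPS = ½(384 + 441.75)(134.5 − 118) = 6812.4375.
Government spending = 55 × 441.75 = 24296.25.
Net change = 15895.6875 + 6812.4375 − 24296.25 = -1588.125. The loss equals the DWL triangle ½·55·57.75.

Net change in total surplus = -€1588.125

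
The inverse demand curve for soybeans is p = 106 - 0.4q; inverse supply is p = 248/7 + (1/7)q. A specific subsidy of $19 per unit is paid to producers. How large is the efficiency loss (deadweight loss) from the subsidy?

Pre-subsidy: 106 - 0.4q = 248/7 + (1/7)q gives q* = 130 and p* = 54.
With the subsidy, sellers receive ps = pb + 19 for each unit, where pb is the price buyers pay.
On the curves, pb = 106 - 0.4q and ps = 248/7 + (1/7)q; the wedge ps − pb = 19 gives 248/7 + (1/7)q − (106 - 0.4q) = 19, so q' = 165.
Then pb = 106 − 0.4·165 = 40 and ps = 248/7 + (1/7)·165 = 59.
The subsidy expands output by 165 − 130 = 35 past the efficient level; on those units the gap between marginal cost and willingness to pay runs from 0 up to 19.
DWL = ½ × 19 × 35 = 332.5.

Deadweight loss = $332.5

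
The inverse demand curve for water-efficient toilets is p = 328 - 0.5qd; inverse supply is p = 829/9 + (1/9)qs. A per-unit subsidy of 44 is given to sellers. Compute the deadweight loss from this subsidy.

Pre-subsidy: 328 - 0.5q = 829/9 + (1/9)q gives q* = 386 and p* = 135.
With the subsidy, sellers receive ps = pb + 44 for each unit, where pb is the price buyers pay.
On the curves, pb = 328 - 0.5q and ps = 829/9 + (1/9)q; the wedge ps − pb = 44 gives 829/9 + (1/9)q − (328 - 0.5q) = 44, so q' = 458.
Then pb = 328 − 0.5·458 = 99 and ps = 829/9 + (1/9)·458 = 143.
The subsidy expands output by 458 − 386 = 72 past the efficient level; on those units the gap between marginal cost and willingness to pay runs from 0 up to 44.
DWL = ½ × 44 × 72 = 1584.

Deadweight loss = 1584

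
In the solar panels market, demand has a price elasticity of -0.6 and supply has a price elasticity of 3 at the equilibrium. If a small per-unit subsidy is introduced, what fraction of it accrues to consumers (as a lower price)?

For a small subsidy around the equilibrium, the benefit split depends on the relative slopes, which at a point are proportional to the elasticities.
Buyer share = εs/(εs + |εd|) = 3/(3 + 0.6) = 5/6; seller share = |εd|/(εs + |εd|) = 1/6.

Consumer share = 5/6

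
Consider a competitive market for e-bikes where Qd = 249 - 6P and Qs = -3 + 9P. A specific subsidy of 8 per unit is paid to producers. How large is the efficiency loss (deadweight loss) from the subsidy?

Pre-subsidy: 249 - 6P = -3 + 9P gives P* = 16.8, Q* = 148.2.
With the subsidy, sellers receive Ps = Pb + 8 for each unit, where Pb is the price buyers pay.
Supply in terms of Pb becomes Qs = -3 + 9(Pb + 8) = 69 + 9Pb. Setting this equal to demand: 249 - 6Pb = 69 + 9Pb, so Pb = 12.
Sellers receive Ps = 12 + 8 = 20; Q' = 249 − 6·12 = 177.
The subsidy expands output by 177 − 148.2 = 28.8 past the efficient level; on those units the gap between marginal cost and willingness to pay runs from 0 up to 8.
DWL = ½ × 8 × 28.8 = 115.2.

Deadweight loss = 115.2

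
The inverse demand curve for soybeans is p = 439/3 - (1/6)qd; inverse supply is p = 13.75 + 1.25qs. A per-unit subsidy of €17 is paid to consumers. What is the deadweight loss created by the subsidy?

Pre-subsidy: 439/3 - (1/6)q = 13.75 + 1.25q gives q* = 1591/17 and p* = 4445/34.
With the rebate, buyers effectively pay pb = ps − 17, where ps is the price sellers receive.
On the curves, pb = 439/3 - (1/6)q and ps = 13.75 + 1.25q; the wedge ps − pb = 17 gives 13.75 + 1.25q − (439/3 - (1/6)q) = 17, so q' = 1795/17.
Then pb = 439/3 − (1/6)·(1795/17) = 4377/34 and ps = 13.75 + 1.25·(1795/17) = 4955/34.
The subsidy expands output by 1795/17 − 1591/17 = 12 past the efficient level; on those units the gap between marginal cost and willingness to pay runs from 0 up to 17.
DWL = ½ × 17 × 12 = 102.

Deadweight loss = €102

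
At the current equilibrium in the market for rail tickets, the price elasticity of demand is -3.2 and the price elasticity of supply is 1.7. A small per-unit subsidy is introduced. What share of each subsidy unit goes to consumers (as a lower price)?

For a small subsidy around the equilibrium, the benefit split depends on the relative slopes, which at a point are proportional to the elasticities.
Buyer share = εs/(εs + |εd|) = 1.7/(1.7 + 3.2) = 17/49; seller share = |εd|/(εs + |εd|) = 32/49.

Consumer share = 17/49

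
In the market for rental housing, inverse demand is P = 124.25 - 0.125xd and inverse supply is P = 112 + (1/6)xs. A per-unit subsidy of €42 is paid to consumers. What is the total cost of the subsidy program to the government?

Pre-subsidy: 124.25 - 0.125x = 112 + (1/6)x gives x* = 42 and P* = 119.
With the rebate, buyers effectively pay Pb = Ps − 42, where Ps is the price sellers receive.
On the curves, Pb = 124.25 - 0.125x and Ps = 112 + (1/6)x; the wedge Ps − Pb = 42 gives 112 + (1/6)x − (124.25 - 0.125x) = 42, so x' = 186.
Then Pb = 124.25 − 0.125·186 = 101 and Ps = 112 + (1/6)·186 = 143.
Government outlay = subsidy × quantity = 42 × 186 = 7812.

Government cost = €7812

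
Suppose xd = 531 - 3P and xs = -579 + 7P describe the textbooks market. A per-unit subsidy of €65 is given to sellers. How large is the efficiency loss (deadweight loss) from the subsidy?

Deadweight loss = €4436.25

Pre-subsidy: 531 - 3P = -579 + 7P gives P* = 111, x* = 198.
With the subsidy, sellers receive Ps = Pb + 65 for each unit, where Pb is the price buyers pay.
Supply in terms of Pb becomes xs = -579 + 7(Pb + 65) = -124 + 7Pb. Setting this equal to demand: 531 - 3Pb = -124 + 7Pb, so Pb = 65.5.
Sellers receive Ps = 65.5 + 65 = 130.5; x' = 531 − 3·65.5 = 334.5.
The subsidy expands output by 334.5 − 198 = 136.5 past the efficient level; on those units the gap between marginal cost and willingness to pay runs from 0 up to 65.
DWL = ½ × 65 × 136.5 = 4436.25.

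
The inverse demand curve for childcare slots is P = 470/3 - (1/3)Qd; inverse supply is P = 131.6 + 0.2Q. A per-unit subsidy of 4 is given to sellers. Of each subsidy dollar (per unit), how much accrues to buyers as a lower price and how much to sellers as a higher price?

Buyers gain 2.5 per unit; sellers gain 1.5 per unit

Pre-subsidy: 470/3 - (1/3)Q = 131.6 + 0.2Q gives Q* = 47 and P* = 141.
With the subsidy, sellers receive Ps = Pb + 4 for each unit, where Pb is the price buyers pay.
On the curves, Pb = 470/3 - (1/3)Q and Ps = 131.6 + 0.2Q; the wedge Ps − Pb = 4 gives 131.6 + 0.2Q − (470/3 - (1/3)Q) = 4, so Q' = 54.5.
Then Pb = 470/3 − (1/3)·54.5 = 138.5 and Ps = 131.6 + 0.2·54.5 = 142.5.
Buyers' price falls by P* − Pb = 141 − 138.5 = 2.5; sellers' price rises by Ps − P* = 142.5 − 141 = 1.5.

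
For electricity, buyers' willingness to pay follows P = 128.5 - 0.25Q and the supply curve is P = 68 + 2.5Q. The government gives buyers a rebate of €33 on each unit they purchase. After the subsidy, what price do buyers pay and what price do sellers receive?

Pre-subsidy: 128.5 - 0.25Q = 68 + 2.5Q gives Q* = 22 and P* = 123.
With the rebate, buyers effectively pay Pb = Ps − 33, where Ps is the price sellers receive.
On the curves, Pb = 128.5 - 0.25Q and Ps = 68 + 2.5Q; the wedge Ps − Pb = 33 gives 68 + 2.5Q − (128.5 - 0.25Q) = 33, so Q' = 34.
Then Pb = 128.5 − 0.25·34 = 120 and Ps = 68 + 2.5·34 = 153.

Buyers pay €120; sellers receive €153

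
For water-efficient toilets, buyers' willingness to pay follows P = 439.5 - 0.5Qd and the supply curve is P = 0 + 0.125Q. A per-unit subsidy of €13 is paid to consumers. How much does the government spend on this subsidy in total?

Pre-subsidy: 439.5 - 0.5Q = 0 + 0.125Q gives Q* = 703.2 and P* = 87.9.
With the rebate, buyers effectively pay Pb = Ps − 13, where Ps is the price sellers receive.
On the curves, Pb = 439.5 - 0.5Q and Ps = 0 + 0.125Q; the wedge Ps − Pb = 13 gives 0 + 0.125Q − (439.5 - 0.5Q) = 13, so Q' = 724.
Then Pb = 439.5 − 0.5·724 = 77.5 and Ps = 0 + 0.125·724 = 90.5.
Government outlay = subsidy × quantity = 13 × 724 = 9412.

Government cost = €9412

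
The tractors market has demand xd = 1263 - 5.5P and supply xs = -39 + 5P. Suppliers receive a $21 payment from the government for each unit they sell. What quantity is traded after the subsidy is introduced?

Pre-subsidy: 1263 - 5.5P = -39 + 5P gives P* = 124, x* = 581.
With the subsidy, sellers receive Ps = Pb + 21 for each unit, where Pb is the price buyers pay.
Supply in terms of Pb becomes xs = -39 + 5(Pb + 21) = 66 + 5Pb. Setting this equal to demand: 1263 - 5.5Pb = 66 + 5Pb, so Pb = 114.
Sellers receive Ps = 114 + 21 = 135; x' = 1263 − 5.5·114 = 636.

x' = 636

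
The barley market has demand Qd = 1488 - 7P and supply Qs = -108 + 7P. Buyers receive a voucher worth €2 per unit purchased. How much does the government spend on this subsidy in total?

Pre-subsidy: 1488 - 7P = -108 + 7P gives P* = 114, Q* = 690.
With the rebate, buyers effectively pay Pb = Ps − 2, where Ps is the price sellers receive.
Demand in terms of Ps becomes Qd = 1488 − 7(Ps − 2) = 1502 - 7Ps. Setting this equal to supply: 1502 - 7Ps = -108 + 7Ps, so Ps = 115.
Buyers pay Pb = 115 − 2 = 113; Q' = -108 + 7·115 = 697.
Government outlay = subsidy × quantity = 2 × 697 = 1394.

Government cost = €1394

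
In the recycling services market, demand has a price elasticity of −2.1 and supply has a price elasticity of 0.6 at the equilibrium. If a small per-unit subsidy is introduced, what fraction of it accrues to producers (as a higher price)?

For a small subsidy around the equilibrium, the benefit split depends on the relative slopes, which at a point are proportional to the elasticities.
Buyer share = εs/(εs + |εd|) = 0.6/(0.6 + 2.1) = 2/9; seller share = |εd|/(εs + |εd|) = 7/9.
So producers capture 7/9 of the subsidy.

Producer share = 7/9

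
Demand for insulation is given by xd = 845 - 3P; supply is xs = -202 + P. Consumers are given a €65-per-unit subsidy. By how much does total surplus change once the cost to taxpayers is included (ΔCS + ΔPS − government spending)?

Net change in total surplus = -€1584.375

Pre-subsidy: 845 - 3P = -202 + P gives P* = 261.75, x* = 59.75.
With the rebate, buyers effectively pay Pb = Ps − 65, where Ps is the price sellers receive.
Demand in terms of Ps becomes xd = 845 − 3(Ps − 65) = 1040 - 3Ps. Setting this equal to supply: 1040 - 3Ps = -202 + Ps, so Ps = 310.5.
Buyers pay Pb = 310.5 − 65 = 245.5; x' = -202 + 1·310.5 = 108.5.
ΔCS = ½(59.75 + 108.5)(261.75 − 245.5) = 1367.03125; ΔPS = ½(59.75 + 108.5)(310.5 − 261.75) = 4101.09375.
Government spending = 65 × 108.5 = 7052.5.
Net change = 1367.03125 + 4101.09375 − 7052.5 = -1584.375. The loss equals the DWL triangle ½·65·48.75.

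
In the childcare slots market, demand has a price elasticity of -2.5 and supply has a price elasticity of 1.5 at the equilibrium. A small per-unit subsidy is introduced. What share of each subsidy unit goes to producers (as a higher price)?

Producer share = 0.625

For a small subsidy around the equilibrium, the benefit split depends on the relative slopes, which at a point are proportional to the elasticities.
Buyer share = εs/(εs + |εd|) = 1.5/(1.5 + 2.5) = 0.375; seller share = |εd|/(εs + |εd|) = 0.625.
So producers capture 0.625 of the subsidy.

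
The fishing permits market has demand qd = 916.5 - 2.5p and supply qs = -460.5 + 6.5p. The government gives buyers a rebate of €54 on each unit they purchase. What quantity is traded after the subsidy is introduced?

Pre-subsidy: 916.5 - 2.5p = -460.5 + 6.5p gives p* = 153, q* = 534.
With the rebate, buyers effectively pay pb = ps − 54, where ps is the price sellers receive.
Demand in terms of ps becomes qd = 916.5 − 2.5(ps − 54) = 1051.5 - 2.5ps. Setting this equal to supply: 1051.5 - 2.5ps = -460.5 + 6.5ps, so ps = 168.
Buyers pay pb = 168 − 54 = 114; q' = -460.5 + 6.5·168 = 631.5.

q' = 631.5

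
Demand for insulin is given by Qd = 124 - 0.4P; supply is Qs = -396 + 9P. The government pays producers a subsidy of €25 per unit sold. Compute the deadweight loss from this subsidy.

Deadweight loss = 5625/47

Pre-subsidy: 124 - 0.4P = -396 + 9P gives P* = 2600/47, Q* = 4788/47.
With the subsidy, sellers receive Ps = Pb + 25 for each unit, where Pb is the price buyers pay.
Supply in terms of Pb becomes Qs = -396 + 9(Pb + 25) = -171 + 9Pb. Setting this equal to demand: 124 - 0.4Pb = -171 + 9Pb, so Pb = 1475/47.
Sellers receive Ps = 1475/47 + 25 = 2650/47; Q' = 124 − 0.4·(1475/47) = 5238/47.
The subsidy expands output by 5238/47 − 4788/47 = 450/47 past the efficient level; on those units the gap between marginal cost and willingness to pay runs from 0 up to 25.
DWL = ½ × 25 × 450/47 = 5625/47.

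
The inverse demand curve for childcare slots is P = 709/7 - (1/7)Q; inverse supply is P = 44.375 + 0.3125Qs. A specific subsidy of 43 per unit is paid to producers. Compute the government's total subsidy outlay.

Pre-subsidy: 709/7 - (1/7)Q = 44.375 + 0.3125Q gives Q* = 6374/51 and P* = 4255/51.
With the subsidy, sellers receive Ps = Pb + 43 for each unit, where Pb is the price buyers pay.
On the curves, Pb = 709/7 - (1/7)Q and Ps = 44.375 + 0.3125Q; the wedge Ps − Pb = 43 gives 44.375 + 0.3125Q − (709/7 - (1/7)Q) = 43, so Q' = 3730/17.
Then Pb = 709/7 − (1/7)·(3730/17) = 1189/17 and Ps = 44.375 + 0.3125·(3730/17) = 1920/17.
Government outlay = subsidy × quantity = 43 × 3730/17 = 160390/17.

Government cost = 160390/17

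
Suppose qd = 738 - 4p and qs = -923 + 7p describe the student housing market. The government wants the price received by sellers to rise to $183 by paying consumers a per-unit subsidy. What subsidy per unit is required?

Required subsidy s = $88 per unit

At a seller price of 183, quantity supplied is -923 + 7·183 = 358.
Buyers absorb 358 only when they pay pb with 738 − 4·pb = 358, i.e. pb = 95.
s = ps − pb = 183 − 95 = 88.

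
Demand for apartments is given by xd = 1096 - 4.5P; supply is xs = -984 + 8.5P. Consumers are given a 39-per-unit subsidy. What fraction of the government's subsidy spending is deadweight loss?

Pre-subsidy: 1096 - 4.5P = -984 + 8.5P gives P* = 160, x* = 376.
With the rebate, buyers effectively pay Pb = Ps − 39, where Ps is the price sellers receive.
Demand in terms of Ps becomes xd = 1096 − 4.5(Ps − 39) = 1271.5 - 4.5Ps. Setting this equal to supply: 1271.5 - 4.5Ps = -984 + 8.5Ps, so Ps = 173.5.
Buyers pay Pb = 173.5 − 39 = 134.5; x' = -984 + 8.5·173.5 = 490.75.
ΔCS = ½(376 + 490.75)(160 − 134.5) = 11051.0625; ΔPS = ½(376 + 490.75)(173.5 − 160) = 5850.5625.
Government spending = 39 × 490.75 = 19139.25.
DWL = ½ × 39 × (490.75 − 376) = 2237.625; fraction = 2237.625 / 19139.25 = 459/3926.

DWL / government spending = 459/3926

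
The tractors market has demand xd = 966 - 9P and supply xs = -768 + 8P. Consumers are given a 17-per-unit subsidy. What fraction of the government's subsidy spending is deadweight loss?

Pre-subsidy: 966 - 9P = -768 + 8P gives P* = 102, x* = 48.
With the rebate, buyers effectively pay Pb = Ps − 17, where Ps is the price sellers receive.
Demand in terms of Ps becomes xd = 966 − 9(Ps − 17) = 1119 - 9Ps. Setting this equal to supply: 1119 - 9Ps = -768 + 8Ps, so Ps = 111.
Buyers pay Pb = 111 − 17 = 94; x' = -768 + 8·111 = 120.
ΔCS = ½(48 + 120)(102 − 94) = 672; ΔPS = ½(48 + 120)(111 − 102) = 756.
Government spending = 17 × 120 = 2040.
DWL = ½ × 17 × (120 − 48) = 612; fraction = 612 / 2040 = 0.3.

DWL / government spending = 0.3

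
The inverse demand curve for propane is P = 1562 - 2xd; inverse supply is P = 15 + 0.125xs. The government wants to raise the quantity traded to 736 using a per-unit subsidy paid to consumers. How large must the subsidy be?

Required subsidy s = 17 per unit

At x = 736, from the demand curve buyers pay Pb = 1562 − 2·736 = 90; from the supply curve sellers need Ps = 15 + 0.125·736 = 107.
The subsidy must fill the gap: s = Ps − Pb = 107 − 90 = 17.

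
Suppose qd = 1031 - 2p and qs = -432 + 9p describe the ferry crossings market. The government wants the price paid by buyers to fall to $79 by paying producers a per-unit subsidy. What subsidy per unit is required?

Required subsidy s = $66 per unit

At a buyer price of 79, quantity demanded is 1031 − 2·79 = 873.
Sellers supply 873 only when they receive ps with -432 + 9·ps = 873, i.e. ps = 145.
s = ps − pb = 145 − 79 = 66.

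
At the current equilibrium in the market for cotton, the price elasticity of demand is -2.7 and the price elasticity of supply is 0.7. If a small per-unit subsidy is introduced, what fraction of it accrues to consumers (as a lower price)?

Consumer share = 7/34

For a small subsidy around the equilibrium, the benefit split depends on the relative slopes, which at a point are proportional to the elasticities.
Buyer share = εs/(εs + |εd|) = 0.7/(0.7 + 2.7) = 7/34; seller share = |εd|/(εs + |εd|) = 27/34.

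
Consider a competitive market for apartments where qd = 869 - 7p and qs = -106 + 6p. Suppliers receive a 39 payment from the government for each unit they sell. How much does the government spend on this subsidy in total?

Pre-subsidy: 869 - 7p = -106 + 6p gives p* = 75, q* = 344.
With the subsidy, sellers receive ps = pb + 39 for each unit, where pb is the price buyers pay.
Supply in terms of pb becomes qs = -106 + 6(pb + 39) = 128 + 6pb. Setting this equal to demand: 869 - 7pb = 128 + 6pb, so pb = 57.
Sellers receive ps = 57 + 39 = 96; q' = 869 − 7·57 = 470.
Government outlay = subsidy × quantity = 39 × 470 = 18330.

Government cost = 18330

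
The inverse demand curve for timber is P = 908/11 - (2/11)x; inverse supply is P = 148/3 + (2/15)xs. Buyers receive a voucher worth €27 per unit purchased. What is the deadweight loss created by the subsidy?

Deadweight loss = 120285/104

Pre-subsidy: 908/11 - (2/11)x = 148/3 + (2/15)x gives x* = 1370/13 and P* = 824/13.
With the rebate, buyers effectively pay Pb = Ps − 27, where Ps is the price sellers receive.
On the curves, Pb = 908/11 - (2/11)x and Ps = 148/3 + (2/15)x; the wedge Ps − Pb = 27 gives 148/3 + (2/15)x − (908/11 - (2/11)x) = 27, so x' = 9935/52.
Then Pb = 908/11 − (2/11)·(9935/52) = 1243/26 and Ps = 148/3 + (2/15)·(9935/52) = 1945/26.
The subsidy expands output by 9935/52 − 1370/13 = 4455/52 past the efficient level; on those units the gap between marginal cost and willingness to pay runs from 0 up to 27.
DWL = ½ × 27 × 4455/52 = 120285/104.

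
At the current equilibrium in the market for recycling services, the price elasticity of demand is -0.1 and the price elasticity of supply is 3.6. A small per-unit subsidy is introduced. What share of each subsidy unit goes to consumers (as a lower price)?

For a small subsidy around the equilibrium, the benefit split depends on the relative slopes, which at a point are proportional to the elasticities.
Buyer share = εs/(εs + |εd|) = 3.6/(3.6 + 0.1) = 36/37; seller share = |εd|/(εs + |εd|) = 1/37.

Consumer share = 36/37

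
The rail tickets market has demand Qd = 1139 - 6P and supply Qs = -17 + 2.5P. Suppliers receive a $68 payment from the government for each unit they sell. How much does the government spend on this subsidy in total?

Pre-subsidy: 1139 - 6P = -17 + 2.5P gives P* = 136, Q* = 323.
With the subsidy, sellers receive Ps = Pb + 68 for each unit, where Pb is the price buyers pay.
Supply in terms of Pb becomes Qs = -17 + 2.5(Pb + 68) = 153 + 2.5Pb. Setting this equal to demand: 1139 - 6Pb = 153 + 2.5Pb, so Pb = 116.
Sellers receive Ps = 116 + 68 = 184; Q' = 1139 − 6·116 = 443.
Government outlay = subsidy × quantity = 68 × 443 = 30124.

Government cost = $30124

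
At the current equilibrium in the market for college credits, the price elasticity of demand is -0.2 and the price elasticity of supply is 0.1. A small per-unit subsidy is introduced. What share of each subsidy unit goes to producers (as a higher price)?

Producer share = 2/3

For a small subsidy around the equilibrium, the benefit split depends on the relative slopes, which at a point are proportional to the elasticities.
Buyer share = εs/(εs + |εd|) = 0.1/(0.1 + 0.2) = 1/3; seller share = |εd|/(εs + |εd|) = 2/3.
So producers capture 2/3 of the subsidy.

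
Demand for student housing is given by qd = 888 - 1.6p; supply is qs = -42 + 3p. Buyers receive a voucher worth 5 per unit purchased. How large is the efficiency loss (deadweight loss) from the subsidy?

Pre-subsidy: 888 - 1.6p = -42 + 3p gives p* = 4650/23, q* = 12984/23.
With the rebate, buyers effectively pay pb = ps − 5, where ps is the price sellers receive.
Demand in terms of ps becomes qd = 888 − 1.6(ps − 5) = 896 - 1.6ps. Setting this equal to supply: 896 - 1.6ps = -42 + 3ps, so ps = 4690/23.
Buyers pay pb = 4690/23 − 5 = 4575/23; q' = -42 + 3·(4690/23) = 13104/23.
The subsidy expands output by 13104/23 − 12984/23 = 120/23 past the efficient level; on those units the gap between marginal cost and willingness to pay runs from 0 up to 5.
DWL = ½ × 5 × 120/23 = 300/23.

Deadweight loss = 300/23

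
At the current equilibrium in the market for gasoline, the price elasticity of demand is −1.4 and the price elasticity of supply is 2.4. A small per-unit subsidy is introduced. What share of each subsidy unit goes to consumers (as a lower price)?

For a small subsidy around the equilibrium, the benefit split depends on the relative slopes, which at a point are proportional to the elasticities.
Buyer share = εs/(εs + |εd|) = 2.4/(2.4 + 1.4) = 12/19; seller share = |εd|/(εs + |εd|) = 7/19.

Consumer share = 12/19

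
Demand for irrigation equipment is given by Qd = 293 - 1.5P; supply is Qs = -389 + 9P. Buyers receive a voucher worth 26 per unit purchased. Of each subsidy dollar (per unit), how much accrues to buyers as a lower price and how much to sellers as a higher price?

Pre-subsidy: 293 - 1.5P = -389 + 9P gives P* = 1364/21, Q* = 1369/7.
With the rebate, buyers effectively pay Pb = Ps − 26, where Ps is the price sellers receive.
Demand in terms of Ps becomes Qd = 293 − 1.5(Ps − 26) = 332 - 1.5Ps. Setting this equal to supply: 332 - 1.5Ps = -389 + 9Ps, so Ps = 206/3.
Buyers pay Pb = 206/3 − 26 = 128/3; Q' = -389 + 9·(206/3) = 229.
Buyers' price falls by P* − Pb = 1364/21 − 128/3 = 156/7; sellers' price rises by Ps − P* = 206/3 − 1364/21 = 26/7.

Buyers gain 156/7 per unit; sellers gain 26/7 per unit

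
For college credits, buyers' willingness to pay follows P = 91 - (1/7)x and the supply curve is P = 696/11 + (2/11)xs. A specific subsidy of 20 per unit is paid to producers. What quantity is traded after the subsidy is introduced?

Pre-subsidy: 91 - (1/7)x = 696/11 + (2/11)x gives x* = 85.4 and P* = 78.8.
With the subsidy, sellers receive Ps = Pb + 20 for each unit, where Pb is the price buyers pay.
On the curves, Pb = 91 - (1/7)x and Ps = 696/11 + (2/11)x; the wedge Ps − Pb = 20 gives 696/11 + (2/11)x − (91 - (1/7)x) = 20, so x' = 147.
Then Pb = 91 − (1/7)·147 = 70 and Ps = 696/11 + (2/11)·147 = 90.

x' = 147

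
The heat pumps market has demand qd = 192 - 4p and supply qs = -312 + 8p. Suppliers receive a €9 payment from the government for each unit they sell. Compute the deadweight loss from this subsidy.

Deadweight loss = €108

Pre-subsidy: 192 - 4p = -312 + 8p gives p* = 42, q* = 24.
With the subsidy, sellers receive ps = pb + 9 for each unit, where pb is the price buyers pay.
Supply in terms of pb becomes qs = -312 + 8(pb + 9) = -240 + 8pb. Setting this equal to demand: 192 - 4pb = -240 + 8pb, so pb = 36.
Sellers receive ps = 36 + 9 = 45; q' = 192 − 4·36 = 48.
The subsidy expands output by 48 − 24 = 24 past the efficient level; on those units the gap between marginal cost and willingness to pay runs from 0 up to 9.
DWL = ½ × 9 × 24 = 108.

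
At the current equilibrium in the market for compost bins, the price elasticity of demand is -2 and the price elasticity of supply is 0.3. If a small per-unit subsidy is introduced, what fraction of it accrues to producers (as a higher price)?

For a small subsidy around the equilibrium, the benefit split depends on the relative slopes, which at a point are proportional to the elasticities.
Buyer share = εs/(εs + |εd|) = 0.3/(0.3 + 2) = 3/23; seller share = |εd|/(εs + |εd|) = 20/23.
So producers capture 20/23 of the subsidy.

Producer share = 20/23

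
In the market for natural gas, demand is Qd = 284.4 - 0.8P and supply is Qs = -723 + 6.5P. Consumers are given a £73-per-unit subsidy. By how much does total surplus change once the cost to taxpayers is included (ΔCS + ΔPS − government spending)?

Net change in total surplus = -£1898

Pre-subsidy: 284.4 - 0.8P = -723 + 6.5P gives P* = 138, Q* = 174.
With the rebate, buyers effectively pay Pb = Ps − 73, where Ps is the price sellers receive.
Demand in terms of Ps becomes Qd = 284.4 − 0.8(Ps − 73) = 342.8 - 0.8Ps. Setting this equal to supply: 342.8 - 0.8Ps = -723 + 6.5Ps, so Ps = 146.
Buyers pay Pb = 146 − 73 = 73; Q' = -723 + 6.5·146 = 226.
ΔCS = ½(174 + 226)(138 − 73) = 13000; ΔPS = ½(174 + 226)(146 − 138) = 1600.
Government spending = 73 × 226 = 16498.
Net change = 13000 + 1600 − 16498 = -1898. The loss equals the DWL triangle ½·73·52.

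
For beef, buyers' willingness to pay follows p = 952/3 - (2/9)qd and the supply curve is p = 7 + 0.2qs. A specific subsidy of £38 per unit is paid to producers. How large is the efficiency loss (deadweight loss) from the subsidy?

Deadweight loss = £1710

Pre-subsidy: 952/3 - (2/9)q = 7 + 0.2q gives q* = 735 and p* = 154.
With the subsidy, sellers receive ps = pb + 38 for each unit, where pb is the price buyers pay.
On the curves, pb = 952/3 - (2/9)q and ps = 7 + 0.2q; the wedge ps − pb = 38 gives 7 + 0.2q − (952/3 - (2/9)q) = 38, so q' = 825.
Then pb = 952/3 − (2/9)·825 = 134 and ps = 7 + 0.2·825 = 172.
The subsidy expands output by 825 − 735 = 90 past the efficient level; on those units the gap between marginal cost and willingness to pay runs from 0 up to 38.
DWL = ½ × 38 × 90 = 1710.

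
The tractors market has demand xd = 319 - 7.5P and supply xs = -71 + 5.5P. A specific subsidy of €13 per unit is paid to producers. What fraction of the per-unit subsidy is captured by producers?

Producer share = 15/26

Pre-subsidy: 319 - 7.5P = -71 + 5.5P gives P* = 30, x* = 94.
With the subsidy, sellers receive Ps = Pb + 13 for each unit, where Pb is the price buyers pay.
Supply in terms of Pb becomes xs = -71 + 5.5(Pb + 13) = 0.5 + 5.5Pb. Setting this equal to demand: 319 - 7.5Pb = 0.5 + 5.5Pb, so Pb = 24.5.
Sellers receive Ps = 24.5 + 13 = 37.5; x' = 319 − 7.5·24.5 = 135.25.
Buyers' price falls by P* − Pb = 30 − 24.5 = 5.5; sellers' price rises by Ps − P* = 37.5 − 30 = 7.5.
So producers capture 7.5/13 = 15/26 of each unit of subsidy.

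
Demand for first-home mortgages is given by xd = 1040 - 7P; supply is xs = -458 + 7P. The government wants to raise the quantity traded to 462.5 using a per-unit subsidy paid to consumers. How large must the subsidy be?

Required subsidy s = 49 per unit

At x = 462.5, invert demand for the buyer price: Pb = (1040 − 462.5)/7 = 82.5; invert supply for the seller price: Ps = (462.5 − (-458))/7 = 131.5.
The subsidy must fill the gap: s = Ps − Pb = 131.5 − 82.5 = 49.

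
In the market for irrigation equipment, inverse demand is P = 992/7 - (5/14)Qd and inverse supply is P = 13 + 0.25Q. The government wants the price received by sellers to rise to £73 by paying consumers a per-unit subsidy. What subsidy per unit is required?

At a seller price of 73, quantity supplied is -52 + 4·73 = 240.
Buyers absorb 240 only when they pay Pb = 992/7 − (5/14)·240 = 56.
s = Ps − Pb = 73 − 56 = 17.

Required subsidy s = £17 per unit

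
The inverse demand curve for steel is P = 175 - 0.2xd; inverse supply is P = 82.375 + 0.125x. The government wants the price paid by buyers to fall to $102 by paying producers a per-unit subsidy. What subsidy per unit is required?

Required subsidy s = $26 per unit

At a buyer price of 102, quantity demanded is 875 − 5·102 = 365.
Sellers supply 365 only when they receive Ps = 82.375 + 0.125·365 = 128.
s = Ps − Pb = 128 − 102 = 26.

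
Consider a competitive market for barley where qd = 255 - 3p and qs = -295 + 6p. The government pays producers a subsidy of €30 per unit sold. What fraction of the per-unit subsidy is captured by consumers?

Consumer share = 2/3

Pre-subsidy: 255 - 3p = -295 + 6p gives p* = 550/9, q* = 215/3.
With the subsidy, sellers receive ps = pb + 30 for each unit, where pb is the price buyers pay.
Supply in terms of pb becomes qs = -295 + 6(pb + 30) = -115 + 6pb. Setting this equal to demand: 255 - 3pb = -115 + 6pb, so pb = 370/9.
Sellers receive ps = 370/9 + 30 = 640/9; q' = 255 − 3·(370/9) = 395/3.
Buyers' price falls by p* − pb = 550/9 − 370/9 = 20; sellers' price rises by ps − p* = 640/9 − 550/9 = 10.
So consumers capture 20/30 = 2/3 of each unit of subsidy.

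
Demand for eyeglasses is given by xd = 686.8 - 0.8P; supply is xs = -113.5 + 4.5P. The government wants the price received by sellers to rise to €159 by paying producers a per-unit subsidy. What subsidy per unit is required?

Required subsidy s = €53 per unit

At a seller price of 159, quantity supplied is -113.5 + 4.5·159 = 602.
Buyers absorb 602 only when they pay Pb with 686.8 − 0.8·Pb = 602, i.e. Pb = 106.
s = Ps − Pb = 159 − 106 = 53.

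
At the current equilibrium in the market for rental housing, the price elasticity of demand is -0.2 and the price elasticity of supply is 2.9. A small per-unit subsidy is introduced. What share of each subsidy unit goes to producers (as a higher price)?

Producer share = 2/31

For a small subsidy around the equilibrium, the benefit split depends on the relative slopes, which at a point are proportional to the elasticities.
Buyer share = εs/(εs + |εd|) = 2.9/(2.9 + 0.2) = 29/31; seller share = |εd|/(εs + |εd|) = 2/31.
So producers capture 2/31 of the subsidy.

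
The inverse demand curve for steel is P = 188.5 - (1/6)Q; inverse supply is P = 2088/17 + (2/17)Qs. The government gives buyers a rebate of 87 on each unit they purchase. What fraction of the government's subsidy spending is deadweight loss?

DWL / government spending = 51/179

Pre-subsidy: 188.5 - (1/6)Q = 2088/17 + (2/17)Q gives Q* = 231 and P* = 150.
With the rebate, buyers effectively pay Pb = Ps − 87, where Ps is the price sellers receive.
On the curves, Pb = 188.5 - (1/6)Q and Ps = 2088/17 + (2/17)Q; the wedge Ps − Pb = 87 gives 2088/17 + (2/17)Q − (188.5 - (1/6)Q) = 87, so Q' = 537.
Then Pb = 188.5 − (1/6)·537 = 99 and Ps = 2088/17 + (2/17)·537 = 186.
ΔCS = ½(231 + 537)(150 − 99) = 19584; ΔPS = ½(231 + 537)(186 − 150) = 13824.
Government spending = 87 × 537 = 46719.
DWL = ½ × 87 × (537 − 231) = 13311; fraction = 13311 / 46719 = 51/179.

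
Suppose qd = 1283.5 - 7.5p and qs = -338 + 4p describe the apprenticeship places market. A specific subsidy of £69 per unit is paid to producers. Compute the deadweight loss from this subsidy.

Deadweight loss = £6210

Pre-subsidy: 1283.5 - 7.5p = -338 + 4p gives p* = 141, q* = 226.
With the subsidy, sellers receive ps = pb + 69 for each unit, where pb is the price buyers pay.
Supply in terms of pb becomes qs = -338 + 4(pb + 69) = -62 + 4pb. Setting this equal to demand: 1283.5 - 7.5pb = -62 + 4pb, so pb = 117.
Sellers receive ps = 117 + 69 = 186; q' = 1283.5 − 7.5·117 = 406.
The subsidy expands output by 406 − 226 = 180 past the efficient level; on those units the gap between marginal cost and willingness to pay runs from 0 up to 69.
DWL = ½ × 69 × 180 = 6210.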